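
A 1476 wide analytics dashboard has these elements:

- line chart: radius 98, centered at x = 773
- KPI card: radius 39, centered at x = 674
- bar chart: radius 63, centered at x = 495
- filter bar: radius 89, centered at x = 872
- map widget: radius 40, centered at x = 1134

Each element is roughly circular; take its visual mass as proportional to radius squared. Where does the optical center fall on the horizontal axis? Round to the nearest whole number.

r² weights: line chart 98² = 9604, KPI card 39² = 1521, bar chart 63² = 3969, filter bar 89² = 7921, map widget 40² = 1600. Total = 24615.
x-moment: 9604·773 + 1521·674 + 3969·495 + 7921·872 + 1600·1134 = 19135213; centroid 19135213/24615 ≈ 777.38.

x ≈ 777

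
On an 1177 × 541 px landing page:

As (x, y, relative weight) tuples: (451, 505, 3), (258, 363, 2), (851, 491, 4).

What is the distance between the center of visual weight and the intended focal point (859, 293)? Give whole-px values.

≈ 324 px

Σw = 3 + 2 + 4 = 9.
Σw·x = 3·451 + 2·258 + 4·851 = 5273, so x̄ = 5273/9 ≈ 585.89.
Σw·y = 3·505 + 2·363 + 4·491 = 4205, so ȳ = 4205/9 ≈ 467.22.
Relative to (859, 293): Δ = (-273.11, 174.22); |Δ| = √(-273.11² + 174.22²) ≈ 323.95.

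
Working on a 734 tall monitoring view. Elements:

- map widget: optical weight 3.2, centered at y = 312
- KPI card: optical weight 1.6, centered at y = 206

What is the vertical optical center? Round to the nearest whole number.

y ≈ 277

Weights sum to 3.2 + 1.6 = 4.8.
y: (3.2·312 + 1.6·206) / 4.8 = 1328.0 / 4.8 ≈ 276.67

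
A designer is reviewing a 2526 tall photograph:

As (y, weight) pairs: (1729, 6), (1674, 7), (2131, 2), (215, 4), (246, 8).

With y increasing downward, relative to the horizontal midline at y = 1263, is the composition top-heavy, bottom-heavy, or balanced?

Σw = 6 + 7 + 2 + 4 + 8 = 27.
Σw·y = 6·1729 + 7·1674 + 2·2131 + 4·215 + 8·246 = 29182, so ȳ = 29182/27 ≈ 1080.81.
1080.8 lies above (smaller y than) the midline 1263, so the layout is top-heavy.

top-heavy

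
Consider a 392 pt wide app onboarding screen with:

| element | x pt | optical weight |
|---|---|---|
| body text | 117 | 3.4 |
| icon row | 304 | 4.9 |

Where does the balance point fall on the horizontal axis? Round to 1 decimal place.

Σw = 3.4 + 4.9 = 8.3.
x-moment: 3.4·117 + 4.9·304 = 1887.4; centroid 1887.4/8.3 ≈ 227.40.

x ≈ 227.4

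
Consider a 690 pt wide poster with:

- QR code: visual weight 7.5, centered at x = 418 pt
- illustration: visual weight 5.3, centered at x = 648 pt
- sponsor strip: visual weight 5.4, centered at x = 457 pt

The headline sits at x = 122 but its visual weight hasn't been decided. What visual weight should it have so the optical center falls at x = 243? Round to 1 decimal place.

Known weights sum to 7.5 + 5.3 + 5.4 = 18.2; their moment is 7.5·418 + 5.3·648 + 5.4·457 = 9037.2.
For the centroid to hit 243: (9037.2 + w·122) / (18.2 + w) = 243.
So w = (243·18.2 − 9037.2)/(122 − 243) = -4614.6/-121 ≈ 38.14.

w ≈ 38.1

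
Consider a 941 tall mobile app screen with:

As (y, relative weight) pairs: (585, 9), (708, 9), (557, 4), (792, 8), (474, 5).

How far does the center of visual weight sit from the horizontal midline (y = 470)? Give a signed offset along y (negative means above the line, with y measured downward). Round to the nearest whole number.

≈ 175

Weights sum to 9 + 9 + 4 + 8 + 5 = 35.
y-moment: 9·585 + 9·708 + 4·557 + 8·792 + 5·474 = 22571; centroid 22571/35 ≈ 644.89.
Offset from y = 470: 644.89 − 470 ≈ 174.89.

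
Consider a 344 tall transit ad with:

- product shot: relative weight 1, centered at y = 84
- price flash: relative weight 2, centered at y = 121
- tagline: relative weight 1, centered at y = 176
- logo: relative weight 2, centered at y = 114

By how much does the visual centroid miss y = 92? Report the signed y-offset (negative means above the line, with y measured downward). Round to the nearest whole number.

Σw = 1 + 2 + 1 + 2 = 6.
y-moment: 1·84 + 2·121 + 1·176 + 2·114 = 730; centroid 730/6 ≈ 121.67.
Difference: 121.67 − 92 ≈ 29.67.

≈ 30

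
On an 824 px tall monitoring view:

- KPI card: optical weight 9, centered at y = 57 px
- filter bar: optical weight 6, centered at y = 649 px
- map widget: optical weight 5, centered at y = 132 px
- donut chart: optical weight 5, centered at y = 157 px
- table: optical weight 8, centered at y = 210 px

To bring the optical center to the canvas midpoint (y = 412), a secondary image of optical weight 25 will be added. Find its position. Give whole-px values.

With the secondary image, Σw becomes 9 + 6 + 5 + 5 + 8 + 25 = 58.
Along y: (7532 + 25·y) / 58 = 412 (existing moment 9·57 + 6·649 + 5·132 + 5·157 + 8·210 = 7532) ⇒ y = (23896 − 7532) / 25 ≈ 654.56.

y ≈ 655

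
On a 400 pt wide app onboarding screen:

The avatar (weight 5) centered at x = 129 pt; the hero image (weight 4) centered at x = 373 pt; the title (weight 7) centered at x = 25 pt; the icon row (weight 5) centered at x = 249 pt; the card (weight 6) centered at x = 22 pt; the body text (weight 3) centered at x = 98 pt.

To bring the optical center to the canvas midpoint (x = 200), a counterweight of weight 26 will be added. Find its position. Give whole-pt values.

x ≈ 278

With the counterweight, Σw becomes 5 + 4 + 7 + 5 + 6 + 3 + 26 = 56.
Along x: (3983 + 26·x) / 56 = 200 (existing moment 5·129 + 4·373 + 7·25 + 5·249 + 6·22 + 3·98 = 3983) ⇒ x = (11200 − 3983) / 26 ≈ 277.58.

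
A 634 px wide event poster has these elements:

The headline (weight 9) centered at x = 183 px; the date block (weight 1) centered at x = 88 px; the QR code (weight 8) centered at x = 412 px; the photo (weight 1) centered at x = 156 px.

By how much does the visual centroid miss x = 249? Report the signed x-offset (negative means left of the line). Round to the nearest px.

≈ 24 px

Weights sum to 9 + 1 + 8 + 1 = 19.
x-moment: 9·183 + 1·88 + 8·412 + 1·156 = 5187; centroid 5187/19 ≈ 273.00.
Offset from x = 249: 273.00 − 249 ≈ 24.00.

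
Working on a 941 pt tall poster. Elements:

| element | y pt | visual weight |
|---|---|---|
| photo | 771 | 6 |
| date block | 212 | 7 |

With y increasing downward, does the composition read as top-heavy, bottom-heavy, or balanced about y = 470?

Total weight = 6 + 7 = 13.
y: (6·771 + 7·212) / 13 = 6110 / 13 ≈ 470.00
That equals the midline 470 — balanced.

balanced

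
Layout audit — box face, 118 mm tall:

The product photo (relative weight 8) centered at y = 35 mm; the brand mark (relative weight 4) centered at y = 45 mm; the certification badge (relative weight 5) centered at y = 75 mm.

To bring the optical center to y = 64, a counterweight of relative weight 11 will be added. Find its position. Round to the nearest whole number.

y ≈ 87

New total weight: (8 + 4 + 5) + 11 = 28.
y: need Σw·y = 28·64 = 1792. Existing = 8·35 + 4·45 + 5·75 = 835. Remainder 957 / 11 ≈ 87.00.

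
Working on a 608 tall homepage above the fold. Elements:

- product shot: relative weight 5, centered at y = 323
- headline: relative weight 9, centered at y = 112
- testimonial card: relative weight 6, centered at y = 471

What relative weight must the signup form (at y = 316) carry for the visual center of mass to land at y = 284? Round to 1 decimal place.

Existing Σw = 20 (5 + 9 + 6); existing moment 5·323 + 9·112 + 6·471 = 5449.
Balance at y = 284 requires (5449 + w·316) / (20 + w) = 284.
Rearranging, w·(316 − 284) = 284·20 − 5449 = 231, so w ≈ 231/32 = 7.22.

w ≈ 7.2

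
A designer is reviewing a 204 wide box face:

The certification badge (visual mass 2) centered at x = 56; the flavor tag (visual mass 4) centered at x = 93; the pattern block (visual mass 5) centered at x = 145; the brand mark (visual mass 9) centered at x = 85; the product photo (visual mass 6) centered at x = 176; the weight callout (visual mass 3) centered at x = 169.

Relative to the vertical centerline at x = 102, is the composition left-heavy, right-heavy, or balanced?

Σw = 2 + 4 + 5 + 9 + 6 + 3 = 29.
x-moment: 2·56 + 4·93 + 5·145 + 9·85 + 6·176 + 3·169 = 3537; centroid 3537/29 ≈ 121.97.
122.0 vs midline 102 → right-heavy.

right-heavy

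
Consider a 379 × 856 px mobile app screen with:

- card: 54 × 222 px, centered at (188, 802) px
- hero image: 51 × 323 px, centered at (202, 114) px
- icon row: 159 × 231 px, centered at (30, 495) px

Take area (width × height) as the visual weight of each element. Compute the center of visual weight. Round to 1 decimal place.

Areas: card 54·222 = 11988, hero image 51·323 = 16473, icon row 159·231 = 36729. Total weight = 65190.
x: (11988·188 + 16473·202 + 36729·30) / 65190 = 6683160 / 65190 ≈ 102.52
y: (11988·802 + 16473·114 + 36729·495) / 65190 = 29673153 / 65190 ≈ 455.18

(102.5, 455.2)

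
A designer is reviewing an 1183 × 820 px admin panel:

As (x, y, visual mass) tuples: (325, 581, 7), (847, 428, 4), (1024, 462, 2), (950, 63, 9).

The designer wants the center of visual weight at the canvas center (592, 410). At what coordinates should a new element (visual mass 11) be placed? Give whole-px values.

(298, 569)

With the new element, Σw becomes 7 + 4 + 2 + 9 + 11 = 33.
Along x: (16261 + 11·x) / 33 = 592 (existing moment 7·325 + 4·847 + 2·1024 + 9·950 = 16261) ⇒ x = (19536 − 16261) / 11 ≈ 297.73.
Along y: (7270 + 11·y) / 33 = 410 (existing moment 7·581 + 4·428 + 2·462 + 9·63 = 7270) ⇒ y = (13530 − 7270) / 11 ≈ 569.09.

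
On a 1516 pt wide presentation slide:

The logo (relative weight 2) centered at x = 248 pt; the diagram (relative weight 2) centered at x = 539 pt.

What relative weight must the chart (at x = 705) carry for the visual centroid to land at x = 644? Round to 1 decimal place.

w ≈ 16.4

Fixed elements: Σw = 2 + 2 = 4, Σw·x = 2·248 + 2·539 = 1574.
Balance at x = 644 requires (1574 + w·705) / (4 + w) = 644.
So w = (644·4 − 1574)/(705 − 644) = 1002/61 ≈ 16.43.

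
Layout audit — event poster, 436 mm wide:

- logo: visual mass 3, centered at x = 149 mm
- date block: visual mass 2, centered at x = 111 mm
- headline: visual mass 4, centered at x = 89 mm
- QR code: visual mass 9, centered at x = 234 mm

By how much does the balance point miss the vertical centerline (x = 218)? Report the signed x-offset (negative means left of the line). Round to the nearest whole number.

≈ -44 mm

Weights sum to 3 + 2 + 4 + 9 = 18.
x-moment: 3·149 + 2·111 + 4·89 + 9·234 = 3131; centroid 3131/18 ≈ 173.94.
Against x = 218, that's 173.94 − 218 = -44.06.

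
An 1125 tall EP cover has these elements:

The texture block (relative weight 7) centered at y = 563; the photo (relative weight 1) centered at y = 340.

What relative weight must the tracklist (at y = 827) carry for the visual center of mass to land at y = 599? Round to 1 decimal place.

Existing Σw = 8 (7 + 1); existing moment 7·563 + 1·340 = 4281.
Balance at y = 599 requires (4281 + w·827) / (8 + w) = 599.
Rearranging, w·(827 − 599) = 599·8 − 4281 = 511, so w ≈ 511/228 = 2.24.

w ≈ 2.2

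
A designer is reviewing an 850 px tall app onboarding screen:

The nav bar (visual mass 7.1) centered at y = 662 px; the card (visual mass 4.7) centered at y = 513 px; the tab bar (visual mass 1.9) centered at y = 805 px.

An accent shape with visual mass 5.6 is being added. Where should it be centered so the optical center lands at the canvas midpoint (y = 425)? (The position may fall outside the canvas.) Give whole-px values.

After adding the accent shape, total weight = 7.1 + 4.7 + 1.9 + 5.6 = 19.3.
Along y: (8640.8 + 5.6·y) / 19.3 = 425 (existing moment 7.1·662 + 4.7·513 + 1.9·805 = 8640.8) ⇒ y = (8202.5 − 8640.8) / 5.6 ≈ -78.27.

y ≈ -78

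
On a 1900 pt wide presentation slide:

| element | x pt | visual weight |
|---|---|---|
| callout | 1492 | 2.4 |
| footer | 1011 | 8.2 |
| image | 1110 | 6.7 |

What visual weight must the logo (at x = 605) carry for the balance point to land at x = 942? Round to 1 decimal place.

w ≈ 8.9

Known weights sum to 2.4 + 8.2 + 6.7 = 17.3; their moment is 2.4·1492 + 8.2·1011 + 6.7·1110 = 19308.0.
Set Σw·x/Σw = 942: (19308.0 + 605w) = 942·(17.3 + w).
Rearranging, w·(605 − 942) = 942·17.3 − 19308.0 = -3011.4, so w ≈ -3011.4/-337 = 8.94.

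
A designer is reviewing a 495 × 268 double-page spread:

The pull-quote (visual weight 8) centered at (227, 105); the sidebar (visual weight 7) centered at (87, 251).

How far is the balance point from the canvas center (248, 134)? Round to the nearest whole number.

≈ 95

Σw = 8 + 7 = 15.
x-moment: 8·227 + 7·87 = 2425; centroid 2425/15 ≈ 161.67.
y-moment: 8·105 + 7·251 = 2597; centroid 2597/15 ≈ 173.13.
Offset from (248, 134): Δx ≈ -86.33, Δy ≈ 39.13; distance = √(Δx² + Δy²) ≈ 94.79.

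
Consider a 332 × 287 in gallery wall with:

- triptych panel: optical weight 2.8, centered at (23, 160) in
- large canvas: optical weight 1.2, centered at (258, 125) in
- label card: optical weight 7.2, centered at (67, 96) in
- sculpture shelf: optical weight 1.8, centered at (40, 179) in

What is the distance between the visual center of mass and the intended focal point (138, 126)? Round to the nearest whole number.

≈ 67 in

Σw = 2.8 + 1.2 + 7.2 + 1.8 = 13.0.
Σw·x = 2.8·23 + 1.2·258 + 7.2·67 + 1.8·40 = 928.4, so x̄ = 928.4/13.0 ≈ 71.42.
Σw·y = 2.8·160 + 1.2·125 + 7.2·96 + 1.8·179 = 1611.4, so ȳ = 1611.4/13.0 ≈ 123.95.
From (138, 126): dx = -66.58, dy = -2.05, so the distance is √(dx²+dy²) ≈ 66.62.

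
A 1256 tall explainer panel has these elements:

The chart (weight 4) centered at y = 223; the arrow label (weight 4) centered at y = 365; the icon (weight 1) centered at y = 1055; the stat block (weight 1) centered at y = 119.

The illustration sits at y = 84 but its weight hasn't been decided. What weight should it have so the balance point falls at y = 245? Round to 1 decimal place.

w ≈ 6.7

Fixed elements: Σw = 4 + 4 + 1 + 1 = 10, Σw·y = 4·223 + 4·365 + 1·1055 + 1·119 = 3526.
For the centroid to hit 245: (3526 + w·84) / (10 + w) = 245.
Solving: w = (245·10 − 3526) / (84 − 245) = -1076 / -161 ≈ 6.68.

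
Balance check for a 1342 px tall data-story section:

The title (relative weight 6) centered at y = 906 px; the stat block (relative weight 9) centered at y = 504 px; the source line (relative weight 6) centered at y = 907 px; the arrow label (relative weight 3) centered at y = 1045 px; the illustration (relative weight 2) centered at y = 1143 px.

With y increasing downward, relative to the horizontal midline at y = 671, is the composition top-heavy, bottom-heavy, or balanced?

Σw = 6 + 9 + 6 + 3 + 2 = 26.
Σw·y = 6·906 + 9·504 + 6·907 + 3·1045 + 2·1143 = 20835, so ȳ = 20835/26 ≈ 801.35.
801.3 lies below (larger y than) the midline 671, so the layout is bottom-heavy.

bottom-heavy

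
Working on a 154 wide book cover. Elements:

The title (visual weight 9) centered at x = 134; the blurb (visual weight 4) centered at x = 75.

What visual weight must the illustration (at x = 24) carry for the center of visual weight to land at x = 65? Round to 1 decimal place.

w ≈ 16.1

Existing Σw = 13 (9 + 4); existing moment 9·134 + 4·75 = 1506.
Balance at x = 65 requires (1506 + w·24) / (13 + w) = 65.
Rearranging, w·(24 − 65) = 65·13 − 1506 = -661, so w ≈ -661/-41 = 16.12.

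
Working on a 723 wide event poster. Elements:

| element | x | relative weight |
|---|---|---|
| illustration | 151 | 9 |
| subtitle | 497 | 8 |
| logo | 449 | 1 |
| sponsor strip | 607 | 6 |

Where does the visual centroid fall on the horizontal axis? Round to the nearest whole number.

Σw = 9 + 8 + 1 + 6 = 24.
x-moment: 9·151 + 8·497 + 1·449 + 6·607 = 9426; centroid 9426/24 ≈ 392.75.

x ≈ 393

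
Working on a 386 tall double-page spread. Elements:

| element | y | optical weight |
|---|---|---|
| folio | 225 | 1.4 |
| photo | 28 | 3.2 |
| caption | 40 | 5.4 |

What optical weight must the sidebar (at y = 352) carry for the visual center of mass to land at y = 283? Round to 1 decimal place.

Fixed elements: Σw = 1.4 + 3.2 + 5.4 = 10.0, Σw·y = 1.4·225 + 3.2·28 + 5.4·40 = 620.6.
Balance at y = 283 requires (620.6 + w·352) / (10.0 + w) = 283.
So w = (283·10.0 − 620.6)/(352 − 283) = 2209.4/69 ≈ 32.02.

w ≈ 32.0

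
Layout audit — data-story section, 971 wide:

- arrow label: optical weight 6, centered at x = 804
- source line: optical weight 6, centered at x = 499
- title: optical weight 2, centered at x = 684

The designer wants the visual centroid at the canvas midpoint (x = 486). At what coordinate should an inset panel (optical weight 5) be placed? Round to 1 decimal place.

x ≈ 9.6

After adding the inset panel, total weight = 6 + 6 + 2 + 5 = 19.
Along x: (9186 + 5·x) / 19 = 486 (existing moment 6·804 + 6·499 + 2·684 = 9186) ⇒ x = (9234 − 9186) / 5 ≈ 9.60.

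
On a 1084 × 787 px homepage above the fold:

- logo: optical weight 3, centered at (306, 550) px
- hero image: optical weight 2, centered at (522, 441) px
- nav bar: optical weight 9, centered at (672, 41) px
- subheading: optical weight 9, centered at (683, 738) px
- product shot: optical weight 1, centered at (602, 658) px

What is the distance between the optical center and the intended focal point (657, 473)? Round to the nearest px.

Weights sum to 3 + 2 + 9 + 9 + 1 = 24.
Σw·x = 3·306 + 2·522 + 9·672 + 9·683 + 1·602 = 14759, so x̄ = 14759/24 ≈ 614.96.
Σw·y = 3·550 + 2·441 + 9·41 + 9·738 + 1·658 = 10201, so ȳ = 10201/24 ≈ 425.04.
Relative to (657, 473): Δ = (-42.04, -47.96); |Δ| = √(-42.04² + -47.96²) ≈ 63.78.

≈ 64 px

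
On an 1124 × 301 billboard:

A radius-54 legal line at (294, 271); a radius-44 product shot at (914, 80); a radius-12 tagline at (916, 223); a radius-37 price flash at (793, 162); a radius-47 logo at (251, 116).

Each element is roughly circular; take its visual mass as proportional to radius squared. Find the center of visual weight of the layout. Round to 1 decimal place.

Weights ∝ r²: legal line 54² = 2916, product shot 44² = 1936, tagline 12² = 144, price flash 37² = 1369, logo 47² = 2209; Σw = 8574.
x-moment: 2916·294 + 1936·914 + 144·916 + 1369·793 + 2209·251 = 4398788; centroid 4398788/8574 ≈ 513.04.
y-moment: 2916·271 + 1936·80 + 144·223 + 1369·162 + 2209·116 = 1455250; centroid 1455250/8574 ≈ 169.73.

(513.0, 169.7)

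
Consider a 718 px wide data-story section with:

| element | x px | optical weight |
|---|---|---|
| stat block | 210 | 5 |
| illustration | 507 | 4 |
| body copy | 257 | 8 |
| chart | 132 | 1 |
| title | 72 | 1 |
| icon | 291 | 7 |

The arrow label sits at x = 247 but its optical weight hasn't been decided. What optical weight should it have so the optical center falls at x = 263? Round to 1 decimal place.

w ≈ 33.6

Fixed elements: Σw = 5 + 4 + 8 + 1 + 1 + 7 = 26, Σw·x = 5·210 + 4·507 + 8·257 + 1·132 + 1·72 + 7·291 = 7375.
For the centroid to hit 263: (7375 + w·247) / (26 + w) = 263.
Rearranging, w·(247 − 263) = 263·26 − 7375 = -537, so w ≈ -537/-16 = 33.56.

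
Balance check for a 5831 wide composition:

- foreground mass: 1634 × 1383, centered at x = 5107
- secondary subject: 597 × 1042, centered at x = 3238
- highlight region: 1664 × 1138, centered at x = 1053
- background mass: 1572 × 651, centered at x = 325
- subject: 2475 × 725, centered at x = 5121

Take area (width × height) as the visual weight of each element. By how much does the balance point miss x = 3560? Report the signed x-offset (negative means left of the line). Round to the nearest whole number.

≈ -258

Areas: foreground mass 1634·1383 = 2259822, secondary subject 597·1042 = 622074, highlight region 1664·1138 = 1893632, background mass 1572·651 = 1023372, subject 2475·725 = 1794375. Total weight = 7593275.
x-moment: 2259822·5107 + 622074·3238 + 1893632·1053 + 1023372·325 + 1794375·5121 = 25070771337; centroid 25070771337/7593275 ≈ 3301.71.
Offset from x = 3560: 3301.71 − 3560 ≈ -258.29.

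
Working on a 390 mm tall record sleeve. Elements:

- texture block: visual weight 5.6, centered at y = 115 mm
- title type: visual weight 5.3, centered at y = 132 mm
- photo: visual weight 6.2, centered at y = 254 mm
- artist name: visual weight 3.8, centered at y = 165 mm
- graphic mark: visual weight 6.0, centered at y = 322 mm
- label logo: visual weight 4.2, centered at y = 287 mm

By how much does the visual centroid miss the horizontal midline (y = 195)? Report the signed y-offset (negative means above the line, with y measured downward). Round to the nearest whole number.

Total weight = 5.6 + 5.3 + 6.2 + 3.8 + 6.0 + 4.2 = 31.1.
y: moment 6682.8 / weight 31.1 ≈ 214.88
Difference: 214.88 − 195 ≈ 19.88.

≈ 20 mm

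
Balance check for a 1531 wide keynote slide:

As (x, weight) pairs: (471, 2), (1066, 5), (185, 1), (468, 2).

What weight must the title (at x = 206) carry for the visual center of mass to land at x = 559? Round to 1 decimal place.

w ≈ 5.1

Known weights sum to 2 + 5 + 1 + 2 = 10; their moment is 2·471 + 5·1066 + 1·185 + 2·468 = 7393.
For the centroid to hit 559: (7393 + w·206) / (10 + w) = 559.
So w = (559·10 − 7393)/(206 − 559) = -1803/-353 ≈ 5.11.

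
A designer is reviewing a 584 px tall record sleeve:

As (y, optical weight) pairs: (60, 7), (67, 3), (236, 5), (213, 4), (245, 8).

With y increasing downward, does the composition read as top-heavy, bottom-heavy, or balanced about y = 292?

Σw = 7 + 3 + 5 + 4 + 8 = 27.
y: (7·60 + 3·67 + 5·236 + 4·213 + 8·245) / 27 = 4613 / 27 ≈ 170.85
Since 170.9 is above (smaller y than) 292, the composition reads top-heavy.

top-heavy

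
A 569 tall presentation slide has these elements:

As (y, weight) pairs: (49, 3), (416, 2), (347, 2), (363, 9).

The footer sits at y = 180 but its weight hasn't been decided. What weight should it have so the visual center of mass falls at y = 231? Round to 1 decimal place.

Known weights sum to 3 + 2 + 2 + 9 = 16; their moment is 3·49 + 2·416 + 2·347 + 9·363 = 4940.
For the centroid to hit 231: (4940 + w·180) / (16 + w) = 231.
Solving: w = (231·16 − 4940) / (180 − 231) = -1244 / -51 ≈ 24.39.

w ≈ 24.4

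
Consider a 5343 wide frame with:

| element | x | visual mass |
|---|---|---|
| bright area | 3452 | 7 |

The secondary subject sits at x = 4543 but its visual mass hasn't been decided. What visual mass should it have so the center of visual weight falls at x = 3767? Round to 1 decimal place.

w ≈ 2.8

Known: weight 7 with moment 7·3452 = 24164.
For the centroid to hit 3767: (24164 + w·4543) / (7 + w) = 3767.
Rearranging, w·(4543 − 3767) = 3767·7 − 24164 = 2205, so w ≈ 2205/776 = 2.84.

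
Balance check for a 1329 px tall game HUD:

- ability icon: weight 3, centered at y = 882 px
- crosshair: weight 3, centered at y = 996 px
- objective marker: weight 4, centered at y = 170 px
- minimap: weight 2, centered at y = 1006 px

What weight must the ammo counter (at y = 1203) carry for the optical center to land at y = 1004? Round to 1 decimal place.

w ≈ 18.7

Existing Σw = 12 (3 + 3 + 4 + 2); existing moment 3·882 + 3·996 + 4·170 + 2·1006 = 8326.
For the centroid to hit 1004: (8326 + w·1203) / (12 + w) = 1004.
Solving: w = (1004·12 − 8326) / (1203 − 1004) = 3722 / 199 ≈ 18.70.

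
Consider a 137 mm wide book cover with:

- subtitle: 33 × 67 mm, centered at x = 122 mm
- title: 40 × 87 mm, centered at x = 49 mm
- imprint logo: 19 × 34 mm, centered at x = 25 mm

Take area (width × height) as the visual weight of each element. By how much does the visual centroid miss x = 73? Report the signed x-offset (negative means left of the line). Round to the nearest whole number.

≈ -1 mm

Taking area as weight: subtitle 33·67 = 2211, title 40·87 = 3480, imprint logo 19·34 = 646. Sum 6337.
x: (2211·122 + 3480·49 + 646·25) / 6337 = 456412 / 6337 ≈ 72.02
Against x = 73, that's 72.02 − 73 = -0.98.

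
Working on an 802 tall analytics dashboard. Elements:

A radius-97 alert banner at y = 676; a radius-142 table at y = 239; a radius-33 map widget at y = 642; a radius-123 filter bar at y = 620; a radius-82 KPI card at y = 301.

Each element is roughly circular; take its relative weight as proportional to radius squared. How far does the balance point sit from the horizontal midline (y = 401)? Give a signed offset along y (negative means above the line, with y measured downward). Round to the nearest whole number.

r² weights: alert banner 97² = 9409, table 142² = 20164, map widget 33² = 1089, filter bar 123² = 15129, KPI card 82² = 6724. Total = 52515.
y-moment: 9409·676 + 20164·239 + 1089·642 + 15129·620 + 6724·301 = 23282722; centroid 23282722/52515 ≈ 443.35.
Against y = 401, that's 443.35 − 401 = 42.35.

≈ 42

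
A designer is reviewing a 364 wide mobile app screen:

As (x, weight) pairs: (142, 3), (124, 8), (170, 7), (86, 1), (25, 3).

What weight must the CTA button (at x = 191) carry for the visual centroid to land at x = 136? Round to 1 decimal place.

w ≈ 4.1

Existing Σw = 22 (3 + 8 + 7 + 1 + 3); existing moment 3·142 + 8·124 + 7·170 + 1·86 + 3·25 = 2769.
For the centroid to hit 136: (2769 + w·191) / (22 + w) = 136.
Solving: w = (136·22 − 2769) / (191 − 136) = 223 / 55 ≈ 4.05.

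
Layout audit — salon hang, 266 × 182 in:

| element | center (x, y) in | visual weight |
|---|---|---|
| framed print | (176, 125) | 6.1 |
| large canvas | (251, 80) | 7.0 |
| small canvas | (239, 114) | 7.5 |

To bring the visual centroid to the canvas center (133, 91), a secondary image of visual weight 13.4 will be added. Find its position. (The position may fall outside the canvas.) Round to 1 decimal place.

New total weight: (6.1 + 7.0 + 7.5) + 13.4 = 34.0.
Along x: (4623.1 + 13.4·x) / 34.0 = 133 (existing moment 6.1·176 + 7.0·251 + 7.5·239 = 4623.1) ⇒ x = (4522.0 − 4623.1) / 13.4 ≈ -7.54.
Along y: (2177.5 + 13.4·y) / 34.0 = 91 (existing moment 6.1·125 + 7.0·80 + 7.5·114 = 2177.5) ⇒ y = (3094.0 − 2177.5) / 13.4 ≈ 68.40.

(-7.5, 68.4)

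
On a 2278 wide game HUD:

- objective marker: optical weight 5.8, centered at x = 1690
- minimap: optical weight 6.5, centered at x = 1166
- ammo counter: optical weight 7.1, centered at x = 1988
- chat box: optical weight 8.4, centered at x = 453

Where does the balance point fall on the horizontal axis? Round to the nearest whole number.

Weights sum to 5.8 + 6.5 + 7.1 + 8.4 = 27.8.
x-moment: 5.8·1690 + 6.5·1166 + 7.1·1988 + 8.4·453 = 35301.0; centroid 35301.0/27.8 ≈ 1269.82.

x ≈ 1270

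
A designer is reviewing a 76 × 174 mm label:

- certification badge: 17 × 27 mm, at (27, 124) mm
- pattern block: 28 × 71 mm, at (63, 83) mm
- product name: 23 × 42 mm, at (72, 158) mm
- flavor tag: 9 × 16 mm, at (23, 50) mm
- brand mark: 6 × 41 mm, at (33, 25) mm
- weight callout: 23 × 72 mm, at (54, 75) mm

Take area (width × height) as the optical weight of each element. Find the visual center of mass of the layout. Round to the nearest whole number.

(56, 94)

Areas → weights: certification badge 17·27 = 459, pattern block 28·71 = 1988, product name 23·42 = 966, flavor tag 9·16 = 144, brand mark 6·41 = 246, weight callout 23·72 = 1656; Σw = 5459.
Σw·x = 459·27 + 1988·63 + 966·72 + 144·23 + 246·33 + 1656·54 = 308043, so x̄ = 308043/5459 ≈ 56.43.
Σw·y = 459·124 + 1988·83 + 966·158 + 144·50 + 246·25 + 1656·75 = 512098, so ȳ = 512098/5459 ≈ 93.81.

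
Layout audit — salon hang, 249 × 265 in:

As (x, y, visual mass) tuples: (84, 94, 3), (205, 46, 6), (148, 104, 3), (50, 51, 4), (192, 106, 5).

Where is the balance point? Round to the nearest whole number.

(147, 76)

Σw = 3 + 6 + 3 + 4 + 5 = 21.
Σw·x = 3·84 + 6·205 + 3·148 + 4·50 + 5·192 = 3086, so x̄ = 3086/21 ≈ 146.95.
Σw·y = 3·94 + 6·46 + 3·104 + 4·51 + 5·106 = 1604, so ȳ = 1604/21 ≈ 76.38.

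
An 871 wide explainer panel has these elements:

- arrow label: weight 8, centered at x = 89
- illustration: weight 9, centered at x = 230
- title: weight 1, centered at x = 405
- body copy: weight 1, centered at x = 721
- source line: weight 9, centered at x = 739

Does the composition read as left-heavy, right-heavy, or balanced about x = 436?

left-heavy

Σw = 8 + 9 + 1 + 1 + 9 = 28.
x-moment: 8·89 + 9·230 + 1·405 + 1·721 + 9·739 = 10559; centroid 10559/28 ≈ 377.11.
377.1 vs midline 436 → left-heavy.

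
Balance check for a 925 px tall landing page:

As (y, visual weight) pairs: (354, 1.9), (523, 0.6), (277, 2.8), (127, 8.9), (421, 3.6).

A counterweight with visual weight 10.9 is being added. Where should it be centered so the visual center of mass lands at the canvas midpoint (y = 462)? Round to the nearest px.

y ≈ 812

New total weight: (1.9 + 0.6 + 2.8 + 8.9 + 3.6) + 10.9 = 28.7.
y: need Σw·y = 28.7·462 = 13259.4. Existing = 1.9·354 + 0.6·523 + 2.8·277 + 8.9·127 + 3.6·421 = 4407.9. Remainder 8851.5 / 10.9 ≈ 812.06.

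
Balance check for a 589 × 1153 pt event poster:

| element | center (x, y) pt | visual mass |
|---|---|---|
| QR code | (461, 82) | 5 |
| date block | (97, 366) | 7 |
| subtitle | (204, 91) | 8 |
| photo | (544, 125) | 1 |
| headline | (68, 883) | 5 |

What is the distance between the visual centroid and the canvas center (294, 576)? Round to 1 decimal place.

Weights sum to 5 + 7 + 8 + 1 + 5 = 26.
x-moment: 5·461 + 7·97 + 8·204 + 1·544 + 5·68 = 5500; centroid 5500/26 ≈ 211.54.
y-moment: 5·82 + 7·366 + 8·91 + 1·125 + 5·883 = 8240; centroid 8240/26 ≈ 316.92.
Offset from (294, 576): Δx ≈ -82.46, Δy ≈ -259.08; distance = √(Δx² + Δy²) ≈ 271.88.

≈ 271.9 pt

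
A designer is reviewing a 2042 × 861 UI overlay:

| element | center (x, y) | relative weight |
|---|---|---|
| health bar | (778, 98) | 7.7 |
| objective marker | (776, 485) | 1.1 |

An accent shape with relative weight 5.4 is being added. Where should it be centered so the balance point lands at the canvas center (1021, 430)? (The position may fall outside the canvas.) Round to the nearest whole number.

(1417, 892)

After adding the accent shape, total weight = 7.7 + 1.1 + 5.4 = 14.2.
Along x: (6844.2 + 5.4·x) / 14.2 = 1021 (existing moment 7.7·778 + 1.1·776 = 6844.2) ⇒ x = (14498.2 − 6844.2) / 5.4 ≈ 1417.41.
Along y: (1288.1 + 5.4·y) / 14.2 = 430 (existing moment 7.7·98 + 1.1·485 = 1288.1) ⇒ y = (6106.0 − 1288.1) / 5.4 ≈ 892.20.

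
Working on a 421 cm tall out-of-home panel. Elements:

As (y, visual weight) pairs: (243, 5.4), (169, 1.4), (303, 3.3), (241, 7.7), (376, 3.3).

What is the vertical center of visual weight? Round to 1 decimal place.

y ≈ 267.5

Weights sum to 5.4 + 1.4 + 3.3 + 7.7 + 3.3 = 21.1.
y: (5.4·243 + 1.4·169 + 3.3·303 + 7.7·241 + 3.3·376) / 21.1 = 5645.2 / 21.1 ≈ 267.55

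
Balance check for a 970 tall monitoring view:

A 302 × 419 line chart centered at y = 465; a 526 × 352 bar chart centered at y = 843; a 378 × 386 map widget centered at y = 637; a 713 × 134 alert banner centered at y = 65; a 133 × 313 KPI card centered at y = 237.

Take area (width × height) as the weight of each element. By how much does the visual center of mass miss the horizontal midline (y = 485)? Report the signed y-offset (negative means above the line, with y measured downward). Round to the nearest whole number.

≈ 60

Areas: line chart 302·419 = 126538, bar chart 526·352 = 185152, map widget 378·386 = 145908, alert banner 713·134 = 95542, KPI card 133·313 = 41629. Total weight = 594769.
Σw·y = 126538·465 + 185152·843 + 145908·637 + 95542·65 + 41629·237 = 323943005, so ȳ = 323943005/594769 ≈ 544.65.
Difference: 544.65 − 485 ≈ 59.65.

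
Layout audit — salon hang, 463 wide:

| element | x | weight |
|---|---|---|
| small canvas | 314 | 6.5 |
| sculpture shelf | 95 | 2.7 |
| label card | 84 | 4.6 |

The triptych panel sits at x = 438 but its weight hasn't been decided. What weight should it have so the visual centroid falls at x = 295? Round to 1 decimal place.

Existing Σw = 13.8 (6.5 + 2.7 + 4.6); existing moment 6.5·314 + 2.7·95 + 4.6·84 = 2683.9.
Balance at x = 295 requires (2683.9 + w·438) / (13.8 + w) = 295.
So w = (295·13.8 − 2683.9)/(438 − 295) = 1387.1/143 ≈ 9.70.

w ≈ 9.7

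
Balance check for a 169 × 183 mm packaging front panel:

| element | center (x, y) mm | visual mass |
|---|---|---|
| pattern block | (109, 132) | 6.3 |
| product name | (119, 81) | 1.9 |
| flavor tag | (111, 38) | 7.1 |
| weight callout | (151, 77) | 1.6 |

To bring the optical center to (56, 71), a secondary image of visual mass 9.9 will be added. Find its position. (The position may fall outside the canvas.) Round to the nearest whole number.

(-45, 53)

After adding the secondary image, total weight = 6.3 + 1.9 + 7.1 + 1.6 + 9.9 = 26.8.
x: need Σw·x = 26.8·56 = 1500.8. Existing = 6.3·109 + 1.9·119 + 7.1·111 + 1.6·151 = 1942.5. Remainder -441.7 / 9.9 ≈ -44.62.
y: need Σw·y = 26.8·71 = 1902.8. Existing = 6.3·132 + 1.9·81 + 7.1·38 + 1.6·77 = 1378.5. Remainder 524.3 / 9.9 ≈ 52.96.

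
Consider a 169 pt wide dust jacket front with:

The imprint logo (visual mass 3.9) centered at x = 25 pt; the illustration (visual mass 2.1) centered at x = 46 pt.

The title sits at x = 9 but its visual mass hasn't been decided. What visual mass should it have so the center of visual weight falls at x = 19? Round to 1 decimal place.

Known weights sum to 3.9 + 2.1 = 6.0; their moment is 3.9·25 + 2.1·46 = 194.1.
Balance at x = 19 requires (194.1 + w·9) / (6.0 + w) = 19.
Rearranging, w·(9 − 19) = 19·6.0 − 194.1 = -80.1, so w ≈ -80.1/-10 = 8.01.

w ≈ 8.0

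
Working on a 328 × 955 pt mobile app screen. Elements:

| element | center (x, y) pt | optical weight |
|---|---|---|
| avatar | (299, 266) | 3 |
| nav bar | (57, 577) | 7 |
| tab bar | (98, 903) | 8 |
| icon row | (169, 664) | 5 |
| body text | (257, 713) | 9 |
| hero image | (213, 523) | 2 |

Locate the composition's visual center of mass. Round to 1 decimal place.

Total weight = 3 + 7 + 8 + 5 + 9 + 2 = 34.
Σw·x = 5664; x̄ = 5664/34 ≈ 166.59.
Σw·y = 22844; ȳ = 22844/34 ≈ 671.88.

(166.6, 671.9)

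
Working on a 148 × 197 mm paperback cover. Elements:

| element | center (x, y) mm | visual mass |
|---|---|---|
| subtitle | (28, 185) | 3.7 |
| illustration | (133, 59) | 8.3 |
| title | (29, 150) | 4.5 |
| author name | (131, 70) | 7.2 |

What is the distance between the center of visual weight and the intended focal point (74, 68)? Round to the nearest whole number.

Weights sum to 3.7 + 8.3 + 4.5 + 7.2 = 23.7.
x-moment: 3.7·28 + 8.3·133 + 4.5·29 + 7.2·131 = 2281.2; centroid 2281.2/23.7 ≈ 96.25.
y-moment: 3.7·185 + 8.3·59 + 4.5·150 + 7.2·70 = 2353.2; centroid 2353.2/23.7 ≈ 99.29.
Relative to (74, 68): Δ = (22.25, 31.29); |Δ| = √(22.25² + 31.29²) ≈ 38.40.

≈ 38 mm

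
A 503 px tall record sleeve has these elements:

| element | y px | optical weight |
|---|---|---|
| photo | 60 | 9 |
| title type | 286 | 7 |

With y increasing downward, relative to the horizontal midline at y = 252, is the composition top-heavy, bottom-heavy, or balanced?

top-heavy

Σw = 9 + 7 = 16.
y-moment: 9·60 + 7·286 = 2542; centroid 2542/16 ≈ 158.88.
158.9 lies above (smaller y than) the midline 252, so the layout is top-heavy.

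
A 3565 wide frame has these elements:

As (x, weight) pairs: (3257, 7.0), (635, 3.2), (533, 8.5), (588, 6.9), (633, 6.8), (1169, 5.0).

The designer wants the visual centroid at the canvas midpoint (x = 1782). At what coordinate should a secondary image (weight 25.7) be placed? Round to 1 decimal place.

New total weight: (7.0 + 3.2 + 8.5 + 6.9 + 6.8 + 5.0) + 25.7 = 63.1.
Along x: (43568.1 + 25.7·x) / 63.1 = 1782 (existing moment 7.0·3257 + 3.2·635 + 8.5·533 + 6.9·588 + 6.8·633 + 5.0·1169 = 43568.1) ⇒ x = (112444.2 − 43568.1) / 25.7 ≈ 2680.00.

x ≈ 2680.0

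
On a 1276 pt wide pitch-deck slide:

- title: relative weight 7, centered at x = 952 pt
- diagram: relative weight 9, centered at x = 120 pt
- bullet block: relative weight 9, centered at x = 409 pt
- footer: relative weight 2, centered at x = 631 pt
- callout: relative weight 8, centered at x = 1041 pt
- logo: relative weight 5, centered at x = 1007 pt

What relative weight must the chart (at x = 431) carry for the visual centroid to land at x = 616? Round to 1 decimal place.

w ≈ 7.6

Existing Σw = 40 (7 + 9 + 9 + 2 + 8 + 5); existing moment 7·952 + 9·120 + 9·409 + 2·631 + 8·1041 + 5·1007 = 26050.
Set Σw·x/Σw = 616: (26050 + 431w) = 616·(40 + w).
So w = (616·40 − 26050)/(431 − 616) = -1410/-185 ≈ 7.62.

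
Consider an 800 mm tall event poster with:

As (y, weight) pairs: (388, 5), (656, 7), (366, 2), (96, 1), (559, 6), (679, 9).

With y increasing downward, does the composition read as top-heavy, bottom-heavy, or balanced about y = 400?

Total weight = 5 + 7 + 2 + 1 + 6 + 9 = 30.
Σw·y = 16825; ȳ = 16825/30 ≈ 560.83.
560.8 lies below (larger y than) the midline 400, so the layout is bottom-heavy.

bottom-heavy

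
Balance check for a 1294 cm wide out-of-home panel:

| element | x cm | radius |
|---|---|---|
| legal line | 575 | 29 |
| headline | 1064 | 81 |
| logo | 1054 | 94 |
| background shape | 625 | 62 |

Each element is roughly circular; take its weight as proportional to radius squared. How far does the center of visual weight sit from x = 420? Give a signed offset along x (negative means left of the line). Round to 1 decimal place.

Weights ∝ r²: legal line 29² = 841, headline 81² = 6561, logo 94² = 8836, background shape 62² = 3844; Σw = 20082.
Σw·x = 841·575 + 6561·1064 + 8836·1054 + 3844·625 = 19180123, so x̄ = 19180123/20082 ≈ 955.09.
Against x = 420, that's 955.09 − 420 = 535.09.

≈ 535.1 cm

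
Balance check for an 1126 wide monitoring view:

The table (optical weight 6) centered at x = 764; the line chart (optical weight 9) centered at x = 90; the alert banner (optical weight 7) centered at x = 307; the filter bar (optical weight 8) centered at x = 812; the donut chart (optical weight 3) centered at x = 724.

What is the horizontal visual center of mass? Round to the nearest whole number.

x ≈ 491

Weights sum to 6 + 9 + 7 + 8 + 3 = 33.
x: (6·764 + 9·90 + 7·307 + 8·812 + 3·724) / 33 = 16211 / 33 ≈ 491.24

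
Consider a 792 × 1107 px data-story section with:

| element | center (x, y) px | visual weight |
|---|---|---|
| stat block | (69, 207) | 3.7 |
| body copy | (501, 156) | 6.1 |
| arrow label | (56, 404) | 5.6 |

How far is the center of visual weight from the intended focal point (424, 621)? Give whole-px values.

≈ 409 px

Σw = 3.7 + 6.1 + 5.6 = 15.4.
Σw·x = 3.7·69 + 6.1·501 + 5.6·56 = 3625.0, so x̄ = 3625.0/15.4 ≈ 235.39.
Σw·y = 3.7·207 + 6.1·156 + 5.6·404 = 3979.9, so ȳ = 3979.9/15.4 ≈ 258.44.
From (424, 621): dx = -188.61, dy = -362.56, so the distance is √(dx²+dy²) ≈ 408.69.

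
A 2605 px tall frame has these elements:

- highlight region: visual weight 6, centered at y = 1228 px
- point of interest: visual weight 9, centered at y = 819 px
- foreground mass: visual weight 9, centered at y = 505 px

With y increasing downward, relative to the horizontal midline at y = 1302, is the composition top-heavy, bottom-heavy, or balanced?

Total weight = 6 + 9 + 9 = 24.
y: (6·1228 + 9·819 + 9·505) / 24 = 19284 / 24 ≈ 803.50
803.5 vs midline 1302 → top-heavy.

top-heavy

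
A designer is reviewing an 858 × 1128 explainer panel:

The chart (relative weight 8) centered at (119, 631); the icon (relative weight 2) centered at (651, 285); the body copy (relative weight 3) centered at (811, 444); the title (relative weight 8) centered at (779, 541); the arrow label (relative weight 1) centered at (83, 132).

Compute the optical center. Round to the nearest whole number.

Weights sum to 8 + 2 + 3 + 8 + 1 = 22.
x-moment: 8·119 + 2·651 + 3·811 + 8·779 + 1·83 = 11002; centroid 11002/22 ≈ 500.09.
y-moment: 8·631 + 2·285 + 3·444 + 8·541 + 1·132 = 11410; centroid 11410/22 ≈ 518.64.

(500, 519)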